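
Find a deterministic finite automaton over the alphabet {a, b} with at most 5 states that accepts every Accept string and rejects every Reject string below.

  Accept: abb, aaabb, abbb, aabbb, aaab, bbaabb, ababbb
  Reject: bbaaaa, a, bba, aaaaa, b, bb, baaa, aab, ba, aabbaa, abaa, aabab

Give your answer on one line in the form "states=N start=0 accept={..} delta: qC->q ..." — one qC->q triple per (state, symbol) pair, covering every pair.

states=4 start=0 accept={3} delta: 0a->1 0b->0 1a->2 1b->3 2a->1 2b->1 3a->1 3b->3

State merging on the prefix tree: take the shortest (then alphabetical) example prefix whose next move is undefined and point that move at state 0, else 1, else 2, ...; a target is out if some Accept/Reject pair would then sit in one state with the same input left (inseparable). If every existing state is out, open a new one.
a: 0a undefined. 0a->0: no, abb/bb meet in 0 with "bb" left. Open state 1: 0a->1.
b: 0b undefined. 0b->0: ok.
aa: 1a undefined. 1a->0: no, aabbb/bbaaaa meet in 0. 1a->1: no, aaab/aab meet in 1 with "b" left. Open state 2: 1a->2.
ab: 1b undefined. 1b->0: no, abb/b meet in 0. 1b->1: no, abb/a meet in 1. 1b->2: no, abb/aab meet in 2 with "b" left. Open state 3: 1b->3.
aaa: 2a undefined. 2a->0: no, aaabb/b meet in 0. 2a->1: ok.
aab: 2b undefined. 2b->0: no, aabbb/b meet in 0. 2b->1: ok.
aba: 3a undefined. 3a->0: no, ababbb/b meet in 0. 3a->1: ok.
abb: 3b undefined. 3b->0: no, abb/b meet in 0. 3b->1: no, abb/a meet in 1. 3b->2: no, abb/bbaaaa meet in 2. 3b->3: ok.
All examples now run through 4 states with every (state, symbol) defined. Accept strings end in {3}, Reject strings end in {0,1,2}; accept={3}.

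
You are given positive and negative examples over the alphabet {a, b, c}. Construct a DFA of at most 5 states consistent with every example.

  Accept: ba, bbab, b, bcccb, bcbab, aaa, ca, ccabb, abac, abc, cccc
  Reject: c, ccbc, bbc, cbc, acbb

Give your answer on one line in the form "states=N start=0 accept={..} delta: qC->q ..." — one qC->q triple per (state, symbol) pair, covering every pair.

states=4 start=0 accept={0,1} delta: 0a->0 0b->1 0c->2 1a->1 1b->0 1c->0 2a->0 2b->2 2c->3 3a->0 3b->0 3c->1

Grow the machine one transition at a time. Run the examples from 0; the earliest place one falls off (shortest prefix, ties alphabetical) gets sent to the lowest-numbered state that keeps every Accept/Reject pair distinguishable — a pair clashes when both reach the same state with identical unread suffix — and to a fresh state only if none does.
a: 0a undefined. 0a->0: ok.
b: 0b undefined. 0b->0: no, abac/c meet in 0 with "c" left. Open state 1: 0b->1.
c: 0c undefined. 0c->0: no, aaa/c meet in 0. 0c->1: no, b/c meet in 1. Open state 2: 0c->2.
ba: 1a undefined. 1a->0: no, abac/c meet in 2. 1a->1: ok.
bb: 1b undefined. 1b->0: ok.
bc: 1c undefined. 1c->0: ok.
ca: 2a undefined. 2a->0: ok.
cb: 2b undefined. 2b->0: no, ba/acbb meet in 1. 2b->1: no, bcbab/cbc meet in 0. 2b->2: ok.
cc: 2c undefined. 2c->0: no, bcbab/ccbc meet in 0. 2c->1: no, ba/cbc meet in 1. 2c->2: no, bcccb/c meet in 2. Open state 3: 2c->3.
cca: 3a undefined. 3a->0: ok.
ccb: 3b undefined. 3b->0: ok.
ccc: 3c undefined. 3c->0: no, cccc/c meet in 2. 3c->1: ok.
All examples now run through 4 states with every (state, symbol) defined. Accept strings end in {0,1}, Reject strings end in {2,3}; accept={0,1}.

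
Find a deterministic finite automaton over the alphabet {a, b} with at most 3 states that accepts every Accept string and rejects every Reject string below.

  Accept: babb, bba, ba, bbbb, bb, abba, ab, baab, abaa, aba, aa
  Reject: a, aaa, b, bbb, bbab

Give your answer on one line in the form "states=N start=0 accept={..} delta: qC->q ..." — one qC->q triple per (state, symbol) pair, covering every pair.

states=3 start=0 accept={0,2} delta: 0a->1 0b->1 1a->0 1b->2 2a->2 2b->1

State merging on the prefix tree: take the shortest (then alphabetical) example prefix whose next move is undefined and point that move at state 0, else 1, else 2, ...; a target is out if some Accept/Reject pair would then sit in one state with the same input left (inseparable). If every existing state is out, open a new one.
a: 0a undefined. 0a->0: no, ab/b meet in 0 with "b" left. Open state 1: 0a->1.
b: 0b undefined. 0b->0: no, bba/a meet in 1. 0b->1: ok.
aa: 1a undefined. 1a->0: ok.
ab: 1b undefined. 1b->0: no, babb/bbab meet in 0. 1b->1: no, babb/a meet in 1. Open state 2: 1b->2.
aba: 2a undefined. 2a->0: no, abaa/a meet in 1. 2a->1: no, babb/bbab meet in 2. 2a->2: ok.
abb: 2b undefined. 2b->0: no, ba/bbb meet in 0. 2b->1: ok.
All examples now run through 3 states with every (state, symbol) defined. Accept strings end in {0,2}, Reject strings end in {1}; accept={0,2}.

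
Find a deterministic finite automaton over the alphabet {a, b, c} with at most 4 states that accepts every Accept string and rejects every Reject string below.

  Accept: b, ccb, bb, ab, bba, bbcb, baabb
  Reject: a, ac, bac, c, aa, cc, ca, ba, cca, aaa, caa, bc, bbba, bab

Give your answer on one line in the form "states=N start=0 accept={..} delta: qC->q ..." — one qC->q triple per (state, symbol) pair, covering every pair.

states=4 start=0 accept={1,3} delta: 0a->0 0b->1 0c->0 1a->2 1b->3 1c->0 2a->0 2b->0 2c->0 3a->1 3b->0 3c->0

Fold the examples into a partial DFA from state 0: repeatedly fix the first undefined (state, symbol) met by the shortest-then-alphabetical prefix, trying targets in increasing order and rejecting any under which an Accept and a Reject string meet in one state with the same remainder; add a state when all current targets are rejected. Accepting states are where Accept strings end.
a: 0a undefined. 0a->0: ok.
b: 0b undefined. 0b->0: no, b/a meet in 0. Open state 1: 0b->1.
c: 0c undefined. 0c->0: ok.
ba: 1a undefined. 1a->0: no, b/bab meet in 1. 1a->1: no, b/ba meet in 1. Open state 2: 1a->2.
bb: 1b undefined. 1b->0: no, bb/a meet in 0. 1b->1: no, bba/ba meet in 2. 1b->2: no, bb/ba meet in 2. Open state 3: 1b->3.
bc: 1c undefined. 1c->0: ok.
baa: 2a undefined. 2a->0: ok.
bab: 2b undefined. 2b->0: ok.
bac: 2c undefined. 2c->0: ok.
bba: 3a undefined. 3a->0: no, bba/a meet in 0. 3a->1: ok.
bbb: 3b undefined. 3b->0: ok.
bbc: 3c undefined. 3c->0: ok.
All examples now run through 4 states with every (state, symbol) defined. Accept strings end in {1,3}, Reject strings end in {0,2}; accept={1,3}.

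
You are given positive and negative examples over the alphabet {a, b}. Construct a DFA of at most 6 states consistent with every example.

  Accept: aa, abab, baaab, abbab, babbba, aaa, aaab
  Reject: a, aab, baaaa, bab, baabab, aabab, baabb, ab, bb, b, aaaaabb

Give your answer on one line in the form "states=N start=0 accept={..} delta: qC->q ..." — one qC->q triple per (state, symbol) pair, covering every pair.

states=6 start=0 accept={2,4} delta: 0a->1 0b->0 1a->2 1b->3 2a->4 2b->0 3a->3 3b->4 4a->5 4b->2 5a->0 5b->2

Grow the machine one transition at a time. Run the examples from 0; the earliest place one falls off (shortest prefix, ties alphabetical) gets sent to the lowest-numbered state that keeps every Accept/Reject pair distinguishable — a pair clashes when both reach the same state with identical unread suffix — and to a fresh state only if none does.
a: 0a undefined. 0a->0: no, aa/a meet in 0. Open state 1: 0a->1.
b: 0b undefined. 0b->0: ok.
aa: 1a undefined. 1a->0: no, aa/aab meet in 0. 1a->1: no, aa/a meet in 1. Open state 2: 1a->2.
ab: 1b undefined. 1b->0: no, abab/bab meet in 0. 1b->1: no, abab/aab meet in 2 with "b" left. 1b->2: no, aa/bab meet in 2. Open state 3: 1b->3.
aaa: 2a undefined. 2a->0: no, baaab/bb meet in 0. 2a->1: no, aa/baaaa meet in 2. 2a->2: no, aa/baaaa meet in 2. 2a->3: no, aaa/bab meet in 3. Open state 4: 2a->4.
aab: 2b undefined. 2b->0: ok.
aba: 3a undefined. 3a->0: no, abab/aab meet in 0. 3a->1: no, abab/bab meet in 3. 3a->2: no, abab/aab meet in 0. 3a->3: ok.
abb: 3b undefined. 3b->0: no, abab/aab meet in 0. 3b->1: no, abab/a meet in 1. 3b->2: no, babbba/a meet in 1. 3b->3: no, abab/bab meet in 3. 3b->4: ok.
aaaa: 4a undefined. 4a->0: no, abab/aaaaabb meet in 4. 4a->1: no, abbab/bab meet in 3. 4a->2: no, aa/baaaa meet in 2. 4a->3: no, baaab/aaaaabb meet in 4 with "b" left. 4a->4: no, abab/baaaa meet in 4. Open state 5: 4a->5.
aaab: 4b undefined. 4b->0: no, baaab/aab meet in 0. 4b->1: no, baaab/a meet in 1. 4b->2: ok.
aaaaa: 5a undefined. 5a->0: ok.
abbab: 5b undefined. 5b->0: no, abbab/aab meet in 0. 5b->1: no, abbab/a meet in 1. 5b->2: ok.
All examples now run through 6 states with every (state, symbol) defined. Accept strings end in {2,4}, Reject strings end in {0,1,3,5}; accept={2,4}.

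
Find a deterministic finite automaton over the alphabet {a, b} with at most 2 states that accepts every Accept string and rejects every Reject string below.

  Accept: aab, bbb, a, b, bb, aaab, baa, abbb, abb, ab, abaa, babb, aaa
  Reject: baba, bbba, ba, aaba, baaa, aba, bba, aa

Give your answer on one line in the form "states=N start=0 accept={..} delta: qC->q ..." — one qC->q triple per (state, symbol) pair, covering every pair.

states=2 start=0 accept={1} delta: 0a->1 0b->1 1a->0 1b->1

Fold the examples into a partial DFA from state 0: repeatedly fix the first undefined (state, symbol) met by the shortest-then-alphabetical prefix, trying targets in increasing order and rejecting any under which an Accept and a Reject string meet in one state with the same remainder; add a state when all current targets are rejected. Accepting states are where Accept strings end.
a: 0a undefined. 0a->0: no, a/aa meet in 0. Open state 1: 0a->1.
b: 0b undefined. 0b->0: no, a/bbba meet in 1. 0b->1: ok.
aa: 1a undefined. 1a->0: ok.
ab: 1b undefined. 1b->0: no, aab/aba meet in 1. 1b->1: ok.
All examples now run through 2 states with every (state, symbol) defined. Accept strings end in {1}, Reject strings end in {0}; accept={1}.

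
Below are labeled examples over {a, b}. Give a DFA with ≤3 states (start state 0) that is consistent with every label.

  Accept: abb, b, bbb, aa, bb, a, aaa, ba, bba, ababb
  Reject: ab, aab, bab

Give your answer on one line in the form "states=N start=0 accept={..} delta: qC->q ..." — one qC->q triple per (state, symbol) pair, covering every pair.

states=3 start=0 accept={0,1} delta: 0a->1 0b->0 1a->1 1b->2 2a->0 2b->0

Fold the examples into a partial DFA from state 0: repeatedly fix the first undefined (state, symbol) met by the shortest-then-alphabetical prefix, trying targets in increasing order and rejecting any under which an Accept and a Reject string meet in one state with the same remainder; add a state when all current targets are rejected. Accepting states are where Accept strings end.
a: 0a undefined. 0a->0: no, b/ab meet in 0 with "b" left. Open state 1: 0a->1.
b: 0b undefined. 0b->0: ok.
aa: 1a undefined. 1a->0: no, b/aab meet in 0. 1a->1: ok.
ab: 1b undefined. 1b->0: no, abb/ab meet in 0. 1b->1: no, abb/ab meet in 1. Open state 2: 1b->2.
aba: 2a undefined. 2a->0: ok.
abb: 2b undefined. 2b->0: ok.
All examples now run through 3 states with every (state, symbol) defined. Accept strings end in {0,1}, Reject strings end in {2}; accept={0,1}.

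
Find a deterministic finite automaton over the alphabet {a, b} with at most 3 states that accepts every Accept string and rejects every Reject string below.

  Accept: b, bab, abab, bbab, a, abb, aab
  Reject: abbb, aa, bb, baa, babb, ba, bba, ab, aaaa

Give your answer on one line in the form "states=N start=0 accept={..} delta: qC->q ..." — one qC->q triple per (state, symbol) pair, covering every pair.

states=3 start=0 accept={1} delta: 0a->1 0b->1 1a->2 1b->2 2a->2 2b->1

Fold the examples into a partial DFA from state 0: repeatedly fix the first undefined (state, symbol) met by the shortest-then-alphabetical prefix, trying targets in increasing order and rejecting any under which an Accept and a Reject string meet in one state with the same remainder; add a state when all current targets are rejected. Accepting states are where Accept strings end.
a: 0a undefined. 0a->0: no, b/ab meet in 0 with "b" left. Open state 1: 0a->1.
b: 0b undefined. 0b->0: no, b/bb meet in 0. 0b->1: ok.
aa: 1a undefined. 1a->0: no, b/baa meet in 1. 1a->1: no, b/aa meet in 1. Open state 2: 1a->2.
ab: 1b undefined. 1b->0: no, b/bba meet in 1. 1b->1: no, b/abbb meet in 1. 1b->2: ok.
aaa: 2a undefined. 2a->0: no, b/aaaa meet in 1. 2a->1: no, b/baa meet in 1. 2a->2: ok.
aab: 2b undefined. 2b->0: no, b/abbb meet in 1. 2b->1: ok.
All examples now run through 3 states with every (state, symbol) defined. Accept strings end in {1}, Reject strings end in {2}; accept={1}.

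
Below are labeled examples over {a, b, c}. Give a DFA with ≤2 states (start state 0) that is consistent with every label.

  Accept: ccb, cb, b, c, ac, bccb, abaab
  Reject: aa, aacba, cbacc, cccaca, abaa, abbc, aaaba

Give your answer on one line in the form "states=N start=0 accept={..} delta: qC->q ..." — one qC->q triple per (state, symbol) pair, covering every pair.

Fold the examples into a partial DFA from state 0: repeatedly fix the first undefined (state, symbol) met by the shortest-then-alphabetical prefix, trying targets in increasing order and rejecting any under which an Accept and a Reject string meet in one state with the same remainder; add a state when all current targets are rejected. Accepting states are where Accept strings end.
a: 0a undefined. 0a->0: ok.
b: 0b undefined. 0b->0: no, b/aa meet in 0. Open state 1: 0b->1.
c: 0c undefined. 0c->0: no, c/aa meet in 0. 0c->1: ok.
bc: 1c undefined. 1c->0: ok.
cb: 1b undefined. 1b->0: no, ccb/abbc meet in 1. 1b->1: ok.
aba: 1a undefined. 1a->0: ok.
All examples now run through 2 states with every (state, symbol) defined. Accept strings end in {1}, Reject strings end in {0}; accept={1}.

states=2 start=0 accept={1} delta: 0a->0 0b->1 0c->1 1a->0 1b->1 1c->0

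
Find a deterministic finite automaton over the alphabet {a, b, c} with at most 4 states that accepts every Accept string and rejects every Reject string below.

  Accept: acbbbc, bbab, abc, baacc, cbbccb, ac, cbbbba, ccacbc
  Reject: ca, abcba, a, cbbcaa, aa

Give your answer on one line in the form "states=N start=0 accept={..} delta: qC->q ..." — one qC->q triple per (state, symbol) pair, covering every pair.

states=4 start=0 accept={1,2} delta: 0a->0 0b->1 0c->1 1a->0 1b->2 1c->1 2a->0 2b->3 2c->1 3a->1 3b->2 3c->0

Grow the machine one transition at a time. Run the examples from 0; the earliest place one falls off (shortest prefix, ties alphabetical) gets sent to the lowest-numbered state that keeps every Accept/Reject pair distinguishable — a pair clashes when both reach the same state with identical unread suffix — and to a fresh state only if none does.
a: 0a undefined. 0a->0: ok.
b: 0b undefined. 0b->0: no, bbab/a meet in 0. Open state 1: 0b->1.
c: 0c undefined. 0c->0: no, ac/ca meet in 0. 0c->1: ok.
ba: 1a undefined. 1a->0: ok.
bb: 1b undefined. 1b->0: no, cbbbba/ca meet in 0. 1b->1: no, cbbbba/ca meet in 0. Open state 2: 1b->2.
cc: 1c undefined. 1c->0: no, abc/ca meet in 0. 1c->1: ok.
bba: 2a undefined. 2a->0: ok.
cbb: 2b undefined. 2b->0: no, cbbbba/ca meet in 0. 2b->1: no, cbbbba/ca meet in 0. 2b->2: no, cbbbba/ca meet in 0. Open state 3: 2b->3.
cbbb: 3b undefined. 3b->0: no, cbbbba/ca meet in 0. 3b->1: no, cbbbba/ca meet in 0. 3b->2: ok.
cbbc: 3c undefined. 3c->0: ok.
acbbbc: 2c undefined. 2c->0: no, acbbbc/ca meet in 0. 2c->1: ok.
cbbbba: 3a undefined. 3a->0: no, cbbbba/ca meet in 0. 3a->1: ok.
All examples now run through 4 states with every (state, symbol) defined. Accept strings end in {1,2}, Reject strings end in {0}; accept={1,2}.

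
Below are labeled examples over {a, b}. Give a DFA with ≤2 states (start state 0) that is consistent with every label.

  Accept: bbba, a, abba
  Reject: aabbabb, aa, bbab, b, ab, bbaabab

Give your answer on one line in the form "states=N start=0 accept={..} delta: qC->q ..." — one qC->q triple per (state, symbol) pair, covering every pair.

states=2 start=0 accept={1} delta: 0a->1 0b->0 1a->0 1b->0

State merging on the prefix tree: take the shortest (then alphabetical) example prefix whose next move is undefined and point that move at state 0, else 1, else 2, ...; a target is out if some Accept/Reject pair would then sit in one state with the same input left (inseparable). If every existing state is out, open a new one.
a: 0a undefined. 0a->0: no, a/aa meet in 0. Open state 1: 0a->1.
b: 0b undefined. 0b->0: ok.
aa: 1a undefined. 1a->0: ok.
ab: 1b undefined. 1b->0: ok.
All examples now run through 2 states with every (state, symbol) defined. Accept strings end in {1}, Reject strings end in {0}; accept={1}.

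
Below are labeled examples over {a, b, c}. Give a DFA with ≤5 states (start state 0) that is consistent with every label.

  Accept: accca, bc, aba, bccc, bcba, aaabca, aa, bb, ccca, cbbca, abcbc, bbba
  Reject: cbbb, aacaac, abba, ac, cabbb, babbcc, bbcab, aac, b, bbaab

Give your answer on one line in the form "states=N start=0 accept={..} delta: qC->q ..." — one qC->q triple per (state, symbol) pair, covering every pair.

states=4 start=0 accept={0,2} delta: 0a->0 0b->1 0c->1 1a->0 1b->2 1c->0 2a->1 2b->3 2c->0 3a->0 3b->1 3c->0

State merging on the prefix tree: take the shortest (then alphabetical) example prefix whose next move is undefined and point that move at state 0, else 1, else 2, ...; a target is out if some Accept/Reject pair would then sit in one state with the same input left (inseparable). If every existing state is out, open a new one.
a: 0a undefined. 0a->0: ok.
b: 0b undefined. 0b->0: no, bc/ac meet in 0 with "c" left. Open state 1: 0b->1.
c: 0c undefined. 0c->0: no, accca/aacaac meet in 0. 0c->1: ok.
ba: 1a undefined. 1a->0: ok.
bb: 1b undefined. 1b->0: no, bc/babbcc meet in 1 with "c" left. 1b->1: no, aba/abba meet in 0. Open state 2: 1b->2.
bc: 1c undefined. 1c->0: ok.
bba: 2a undefined. 2a->0: no, accca/abba meet in 0. 2a->1: ok.
bbb: 2b undefined. 2b->0: no, accca/cabbb meet in 0. 2b->1: no, bb/cbbb meet in 2. 2b->2: no, bb/cbbb meet in 2. Open state 3: 2b->3.
bbc: 2c undefined. 2c->0: ok.
bbba: 3a undefined. 3a->0: ok.
cbbb: 3b undefined. 3b->0: no, accca/cbbb meet in 0. 3b->1: ok.
cbbc: 3c undefined. 3c->0: ok.
All examples now run through 4 states with every (state, symbol) defined. Accept strings end in {0,2}, Reject strings end in {1,3}; accept={0,2}.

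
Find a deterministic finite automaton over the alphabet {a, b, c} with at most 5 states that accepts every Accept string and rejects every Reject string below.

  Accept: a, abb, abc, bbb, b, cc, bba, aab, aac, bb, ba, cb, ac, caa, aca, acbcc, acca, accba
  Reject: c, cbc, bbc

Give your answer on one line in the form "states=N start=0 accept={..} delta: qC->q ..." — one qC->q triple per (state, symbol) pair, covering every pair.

states=3 start=0 accept={0,1} delta: 0a->1 0b->0 0c->2 1a->1 1b->1 1c->0 2a->0 2b->0 2c->0

State merging on the prefix tree: take the shortest (then alphabetical) example prefix whose next move is undefined and point that move at state 0, else 1, else 2, ...; a target is out if some Accept/Reject pair would then sit in one state with the same input left (inseparable). If every existing state is out, open a new one.
a: 0a undefined. 0a->0: no, aac/c meet in 0 with "c" left. Open state 1: 0a->1.
b: 0b undefined. 0b->0: ok.
c: 0c undefined. 0c->0: no, bbb/c meet in 0. 0c->1: no, a/c meet in 1. Open state 2: 0c->2.
aa: 1a undefined. 1a->0: no, aac/c meet in 2. 1a->1: ok.
ab: 1b undefined. 1b->0: no, abc/c meet in 2. 1b->1: ok.
ac: 1c undefined. 1c->0: ok.
ca: 2a undefined. 2a->0: ok.
cb: 2b undefined. 2b->0: ok.
cc: 2c undefined. 2c->0: ok.
All examples now run through 3 states with every (state, symbol) defined. Accept strings end in {0,1}, Reject strings end in {2}; accept={0,1}.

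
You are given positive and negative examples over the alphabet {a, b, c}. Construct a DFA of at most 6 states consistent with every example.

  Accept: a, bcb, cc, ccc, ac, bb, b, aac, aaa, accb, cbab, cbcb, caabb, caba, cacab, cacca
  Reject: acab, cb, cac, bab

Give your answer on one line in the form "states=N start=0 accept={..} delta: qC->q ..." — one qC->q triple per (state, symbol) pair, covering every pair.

Fold the examples into a partial DFA from state 0: repeatedly fix the first undefined (state, symbol) met by the shortest-then-alphabetical prefix, trying targets in increasing order and rejecting any under which an Accept and a Reject string meet in one state with the same remainder; add a state when all current targets are rejected. Accepting states are where Accept strings end.
a: 0a undefined. 0a->0: ok.
b: 0b undefined. 0b->0: no, a/bab meet in 0. Open state 1: 0b->1.
c: 0c undefined. 0c->0: no, a/cac meet in 0. 0c->1: no, bb/cb meet in 1 with "b" left. Open state 2: 0c->2.
ba: 1a undefined. 1a->0: no, b/bab meet in 1. 1a->1: no, bb/bab meet in 1 with "b" left. 1a->2: ok.
bb: 1b undefined. 1b->0: ok.
bc: 1c undefined. 1c->0: ok.
ca: 2a undefined. 2a->0: no, bcb/acab meet in 1. 2a->1: no, a/acab meet in 0. 2a->2: no, cc/cac meet in 2 with "c" left. Open state 3: 2a->3.
cb: 2b undefined. 2b->0: no, a/cb meet in 0. 2b->1: no, bcb/cb meet in 1. 2b->2: no, ac/cb meet in 2. 2b->3: ok.
cc: 2c undefined. 2c->0: ok.
caa: 3a undefined. 3a->0: ok.
cab: 3b undefined. 3b->0: no, a/acab meet in 0. 3b->1: no, bcb/acab meet in 1. 3b->2: no, ccc/acab meet in 2. 3b->3: ok.
cac: 3c undefined. 3c->0: no, a/cac meet in 0. 3c->1: no, bcb/cac meet in 1. 3c->2: no, ccc/cac meet in 2. 3c->3: no, cbcb/acab meet in 3. Open state 4: 3c->4.
caca: 4a undefined. 4a->0: ok.
cacc: 4c undefined. 4c->0: ok.
cbcb: 4b undefined. 4b->0: ok.
All examples now run through 5 states with every (state, symbol) defined. Accept strings end in {0,1,2}, Reject strings end in {3,4}; accept={0,1,2}.

states=5 start=0 accept={0,1,2} delta: 0a->0 0b->1 0c->2 1a->2 1b->0 1c->0 2a->3 2b->3 2c->0 3a->0 3b->3 3c->4 4a->0 4b->0 4c->0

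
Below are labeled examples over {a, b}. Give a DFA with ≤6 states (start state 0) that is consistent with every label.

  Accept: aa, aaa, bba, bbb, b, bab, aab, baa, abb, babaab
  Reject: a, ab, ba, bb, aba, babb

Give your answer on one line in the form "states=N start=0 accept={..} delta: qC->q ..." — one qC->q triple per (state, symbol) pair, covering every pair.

states=6 start=0 accept={2,3,5} delta: 0a->1 0b->2 1a->3 1b->0 2a->4 2b->4 3a->2 3b->2 4a->2 4b->5 5a->1 5b->0

Fold the examples into a partial DFA from state 0: repeatedly fix the first undefined (state, symbol) met by the shortest-then-alphabetical prefix, trying targets in increasing order and rejecting any under which an Accept and a Reject string meet in one state with the same remainder; add a state when all current targets are rejected. Accepting states are where Accept strings end.
a: 0a undefined. 0a->0: no, aa/a meet in 0. Open state 1: 0a->1.
b: 0b undefined. 0b->0: no, bba/a meet in 1. 0b->1: no, aa/ba meet in 1 with "a" left. Open state 2: 0b->2.
aa: 1a undefined. 1a->0: no, aaa/a meet in 1. 1a->1: no, aa/a meet in 1. 1a->2: no, aaa/ba meet in 2 with "a" left. Open state 3: 1a->3.
ab: 1b undefined. 1b->0: ok.
ba: 2a undefined. 2a->0: no, baa/a meet in 1. 2a->1: no, b/babb meet in 2. 2a->2: no, bbb/babb meet in 2 with "bb" left. 2a->3: no, aa/ba meet in 3. Open state 4: 2a->4.
bb: 2b undefined. 2b->0: no, bba/a meet in 1. 2b->1: no, bbb/ab meet in 0. 2b->2: no, bba/ba meet in 4. 2b->3: no, aa/bb meet in 3. 2b->4: ok.
aaa: 3a undefined. 3a->0: no, aaa/ab meet in 0. 3a->1: no, aaa/a meet in 1. 3a->2: ok.
aab: 3b undefined. 3b->0: no, aab/ab meet in 0. 3b->1: no, aab/a meet in 1. 3b->2: ok.
baa: 4a undefined. 4a->0: no, bba/ab meet in 0. 4a->1: no, bba/a meet in 1. 4a->2: ok.
bab: 4b undefined. 4b->0: no, aaa/babb meet in 2. 4b->1: no, bbb/a meet in 1. 4b->2: no, babaab/ba meet in 4. 4b->3: no, aaa/babb meet in 2. 4b->4: no, bbb/ba meet in 4. Open state 5: 4b->5.
baba: 5a undefined. 5a->0: no, babaab/ab meet in 0. 5a->1: ok.
babb: 5b undefined. 5b->0: ok.
All examples now run through 6 states with every (state, symbol) defined. Accept strings end in {2,3,5}, Reject strings end in {0,1,4}; accept={2,3,5}.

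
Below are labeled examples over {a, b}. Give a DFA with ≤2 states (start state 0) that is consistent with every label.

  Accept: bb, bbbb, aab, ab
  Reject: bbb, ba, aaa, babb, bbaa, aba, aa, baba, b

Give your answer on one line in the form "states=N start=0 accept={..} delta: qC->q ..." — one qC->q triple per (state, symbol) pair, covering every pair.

State merging on the prefix tree: take the shortest (then alphabetical) example prefix whose next move is undefined and point that move at state 0, else 1, else 2, ...; a target is out if some Accept/Reject pair would then sit in one state with the same input left (inseparable). If every existing state is out, open a new one.
a: 0a undefined. 0a->0: no, aab/b meet in 0 with "b" left. Open state 1: 0a->1.
b: 0b undefined. 0b->0: no, bb/bbb meet in 0. 0b->1: ok.
aa: 1a undefined. 1a->0: no, bb/babb meet in 1 with "b" left. 1a->1: ok.
ab: 1b undefined. 1b->0: ok.
All examples now run through 2 states with every (state, symbol) defined. Accept strings end in {0}, Reject strings end in {1}; accept={0}.

states=2 start=0 accept={0} delta: 0a->1 0b->1 1a->1 1b->0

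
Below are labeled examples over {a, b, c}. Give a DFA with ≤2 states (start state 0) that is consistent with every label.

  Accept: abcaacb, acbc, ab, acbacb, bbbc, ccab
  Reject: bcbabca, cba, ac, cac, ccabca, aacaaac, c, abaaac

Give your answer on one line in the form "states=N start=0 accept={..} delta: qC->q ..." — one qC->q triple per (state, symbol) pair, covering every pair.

State merging on the prefix tree: take the shortest (then alphabetical) example prefix whose next move is undefined and point that move at state 0, else 1, else 2, ...; a target is out if some Accept/Reject pair would then sit in one state with the same input left (inseparable). If every existing state is out, open a new one.
a: 0a undefined. 0a->0: ok.
b: 0b undefined. 0b->0: no, bbbc/ac meet in 0 with "c" left. Open state 1: 0b->1.
c: 0c undefined. 0c->0: ok.
bb: 1b undefined. 1b->0: ok.
bc: 1c undefined. 1c->0: no, acbc/ac meet in 0. 1c->1: ok.
aba: 1a undefined. 1a->0: ok.
All examples now run through 2 states with every (state, symbol) defined. Accept strings end in {1}, Reject strings end in {0}; accept={1}.

states=2 start=0 accept={1} delta: 0a->0 0b->1 0c->0 1a->0 1b->0 1c->1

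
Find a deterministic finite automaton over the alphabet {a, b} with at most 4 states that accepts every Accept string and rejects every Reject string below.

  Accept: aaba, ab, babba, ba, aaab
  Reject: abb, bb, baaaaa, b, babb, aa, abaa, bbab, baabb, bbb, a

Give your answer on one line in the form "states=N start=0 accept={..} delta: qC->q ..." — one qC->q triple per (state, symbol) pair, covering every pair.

states=4 start=0 accept={3} delta: 0a->1 0b->2 1a->0 1b->3 2a->3 2b->2 3a->0 3b->0

Grow the machine one transition at a time. Run the examples from 0; the earliest place one falls off (shortest prefix, ties alphabetical) gets sent to the lowest-numbered state that keeps every Accept/Reject pair distinguishable — a pair clashes when both reach the same state with identical unread suffix — and to a fresh state only if none does.
a: 0a undefined. 0a->0: no, ab/b meet in 0 with "b" left. Open state 1: 0a->1.
b: 0b undefined. 0b->0: no, ab/bbab meet in 1 with "b" left. 0b->1: no, ab/bb meet in 1 with "b" left. Open state 2: 0b->2.
aa: 1a undefined. 1a->0: ok.
ab: 1b undefined. 1b->0: no, ab/aa meet in 0. 1b->1: no, ab/abb meet in 1. 1b->2: no, ab/b meet in 2. Open state 3: 1b->3.
ba: 2a undefined. 2a->0: no, aaba/baaaaa meet in 0. 2a->1: no, aaba/baaaaa meet in 1. 2a->2: no, aaba/baaaaa meet in 2. 2a->3: ok.
bb: 2b undefined. 2b->0: no, aaba/bbab meet in 3. 2b->1: no, aaba/bbb meet in 3. 2b->2: ok.
aba: 3a undefined. 3a->0: ok.
abb: 3b undefined. 3b->0: ok.
All examples now run through 4 states with every (state, symbol) defined. Accept strings end in {3}, Reject strings end in {0,1,2}; accept={3}.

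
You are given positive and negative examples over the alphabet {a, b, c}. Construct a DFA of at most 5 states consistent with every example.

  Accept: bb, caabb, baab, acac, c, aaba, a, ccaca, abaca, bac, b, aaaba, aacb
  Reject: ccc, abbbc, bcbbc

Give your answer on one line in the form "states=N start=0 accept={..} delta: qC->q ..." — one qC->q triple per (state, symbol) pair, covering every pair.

Fold the examples into a partial DFA from state 0: repeatedly fix the first undefined (state, symbol) met by the shortest-then-alphabetical prefix, trying targets in increasing order and rejecting any under which an Accept and a Reject string meet in one state with the same remainder; add a state when all current targets are rejected. Accepting states are where Accept strings end.
a: 0a undefined. 0a->0: ok.
b: 0b undefined. 0b->0: no, c/abbbc meet in 0 with "c" left. Open state 1: 0b->1.
c: 0c undefined. 0c->0: no, acac/ccc meet in 0. 0c->1: ok.
ba: 1a undefined. 1a->0: ok.
bb: 1b undefined. 1b->0: ok.
bc: 1c undefined. 1c->0: no, bb/abbbc meet in 0. 1c->1: no, baab/ccc meet in 1. Open state 2: 1c->2.
bcb: 2b undefined. 2b->0: ok.
cca: 2a undefined. 2a->0: ok.
ccc: 2c undefined. 2c->0: no, bb/ccc meet in 0. 2c->1: no, baab/ccc meet in 1. 2c->2: ok.
All examples now run through 3 states with every (state, symbol) defined. Accept strings end in {0,1}, Reject strings end in {2}; accept={0,1}.

states=3 start=0 accept={0,1} delta: 0a->0 0b->1 0c->1 1a->0 1b->0 1c->2 2a->0 2b->0 2c->2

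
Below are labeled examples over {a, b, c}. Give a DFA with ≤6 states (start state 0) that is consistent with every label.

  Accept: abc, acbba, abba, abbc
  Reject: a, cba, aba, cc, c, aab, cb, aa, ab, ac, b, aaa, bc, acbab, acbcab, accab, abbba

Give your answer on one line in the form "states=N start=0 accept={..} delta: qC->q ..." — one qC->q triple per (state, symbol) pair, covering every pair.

State merging on the prefix tree: take the shortest (then alphabetical) example prefix whose next move is undefined and point that move at state 0, else 1, else 2, ...; a target is out if some Accept/Reject pair would then sit in one state with the same input left (inseparable). If every existing state is out, open a new one.
a: 0a undefined. 0a->0: no, abc/bc meet in 0 with "bc" left. Open state 1: 0a->1.
b: 0b undefined. 0b->0: ok.
c: 0c undefined. 0c->0: ok.
aa: 1a undefined. 1a->0: ok.
ab: 1b undefined. 1b->0: no, abc/cc meet in 0. 1b->1: no, abc/ac meet in 1 with "c" left. Open state 2: 1b->2.
ac: 1c undefined. 1c->0: no, acbba/a meet in 1. 1c->1: ok.
aba: 2a undefined. 2a->0: ok.
abb: 2b undefined. 2b->0: no, acbba/a meet in 1. 2b->1: no, acbba/aba meet in 0. 2b->2: no, acbba/aba meet in 0. Open state 3: 2b->3.
abc: 2c undefined. 2c->0: no, abc/aba meet in 0. 2c->1: no, abc/a meet in 1. 2c->2: no, abc/ab meet in 2. 2c->3: ok.
abba: 3a undefined. 3a->0: no, acbba/aba meet in 0. 3a->1: no, acbba/a meet in 1. 3a->2: no, abc/acbcab meet in 3. 3a->3: ok.
abbb: 3b undefined. 3b->0: ok.
abbc: 3c undefined. 3c->0: no, abbc/aba meet in 0. 3c->1: no, abbc/a meet in 1. 3c->2: no, abbc/ab meet in 2. 3c->3: ok.
All examples now run through 4 states with every (state, symbol) defined. Accept strings end in {3}, Reject strings end in {0,1,2}; accept={3}.

states=4 start=0 accept={3} delta: 0a->1 0b->0 0c->0 1a->0 1b->2 1c->1 2a->0 2b->3 2c->3 3a->3 3b->0 3c->3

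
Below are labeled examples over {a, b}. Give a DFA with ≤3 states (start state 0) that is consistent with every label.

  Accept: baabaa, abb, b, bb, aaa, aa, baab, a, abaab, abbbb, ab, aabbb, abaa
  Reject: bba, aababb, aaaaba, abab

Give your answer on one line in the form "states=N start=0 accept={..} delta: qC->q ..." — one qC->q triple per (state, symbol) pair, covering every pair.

Fold the examples into a partial DFA from state 0: repeatedly fix the first undefined (state, symbol) met by the shortest-then-alphabetical prefix, trying targets in increasing order and rejecting any under which an Accept and a Reject string meet in one state with the same remainder; add a state when all current targets are rejected. Accepting states are where Accept strings end.
a: 0a undefined. 0a->0: ok.
b: 0b undefined. 0b->0: no, baabaa/bba meet in 0. Open state 1: 0b->1.
ba: 1a undefined. 1a->0: no, baabaa/aaaaba meet in 0. 1a->1: no, abb/abab meet in 1 with "b" left. Open state 2: 1a->2.
bb: 1b undefined. 1b->0: no, abb/bba meet in 0. 1b->1: ok.
baa: 2a undefined. 2a->0: ok.
abab: 2b undefined. 2b->0: no, baabaa/abab meet in 0. 2b->1: no, abb/aababb meet in 1. 2b->2: ok.
All examples now run through 3 states with every (state, symbol) defined. Accept strings end in {0,1}, Reject strings end in {2}; accept={0,1}.

states=3 start=0 accept={0,1} delta: 0a->0 0b->1 1a->2 1b->1 2a->0 2b->2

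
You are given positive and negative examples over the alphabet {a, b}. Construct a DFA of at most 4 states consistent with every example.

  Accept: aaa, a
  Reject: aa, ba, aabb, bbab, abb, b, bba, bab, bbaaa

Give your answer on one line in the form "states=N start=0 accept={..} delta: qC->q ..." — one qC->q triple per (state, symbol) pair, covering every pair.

Fold the examples into a partial DFA from state 0: repeatedly fix the first undefined (state, symbol) met by the shortest-then-alphabetical prefix, trying targets in increasing order and rejecting any under which an Accept and a Reject string meet in one state with the same remainder; add a state when all current targets are rejected. Accepting states are where Accept strings end.
a: 0a undefined. 0a->0: no, aaa/aa meet in 0. Open state 1: 0a->1.
b: 0b undefined. 0b->0: no, aaa/bbaaa meet in 1 with "aa" left. 0b->1: no, a/b meet in 1. Open state 2: 0b->2.
aa: 1a undefined. 1a->0: ok.
ab: 1b undefined. 1b->0: ok.
ba: 2a undefined. 2a->0: ok.
bb: 2b undefined. 2b->0: no, aaa/bba meet in 1. 2b->1: no, aaa/aabb meet in 1. 2b->2: ok.
All examples now run through 3 states with every (state, symbol) defined. Accept strings end in {1}, Reject strings end in {0,2}; accept={1}.

states=3 start=0 accept={1} delta: 0a->1 0b->2 1a->0 1b->0 2a->0 2b->2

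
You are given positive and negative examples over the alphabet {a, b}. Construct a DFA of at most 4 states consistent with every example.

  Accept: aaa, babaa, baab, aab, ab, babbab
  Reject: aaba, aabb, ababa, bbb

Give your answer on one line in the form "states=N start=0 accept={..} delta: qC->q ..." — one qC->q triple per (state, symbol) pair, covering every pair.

states=4 start=0 accept={0,1} delta: 0a->0 0b->1 1a->2 1b->2 2a->0 2b->3 3a->2 3b->0

Fold the examples into a partial DFA from state 0: repeatedly fix the first undefined (state, symbol) met by the shortest-then-alphabetical prefix, trying targets in increasing order and rejecting any under which an Accept and a Reject string meet in one state with the same remainder; add a state when all current targets are rejected. Accepting states are where Accept strings end.
a: 0a undefined. 0a->0: ok.
b: 0b undefined. 0b->0: no, aaa/aaba meet in 0. Open state 1: 0b->1.
ba: 1a undefined. 1a->0: no, aaa/aaba meet in 0. 1a->1: no, baab/aabb meet in 1 with "b" left. Open state 2: 1a->2.
bb: 1b undefined. 1b->0: no, aaa/aabb meet in 0. 1b->1: no, aab/aabb meet in 1. 1b->2: ok.
baa: 2a undefined. 2a->0: ok.
bab: 2b undefined. 2b->0: no, aaa/ababa meet in 0. 2b->1: no, baab/bbb meet in 1. 2b->2: no, aaa/ababa meet in 0. Open state 3: 2b->3.
baba: 3a undefined. 3a->0: no, aaa/ababa meet in 0. 3a->1: no, babaa/aaba meet in 2. 3a->2: ok.
babb: 3b undefined. 3b->0: ok.
All examples now run through 4 states with every (state, symbol) defined. Accept strings end in {0,1}, Reject strings end in {2,3}; accept={0,1}.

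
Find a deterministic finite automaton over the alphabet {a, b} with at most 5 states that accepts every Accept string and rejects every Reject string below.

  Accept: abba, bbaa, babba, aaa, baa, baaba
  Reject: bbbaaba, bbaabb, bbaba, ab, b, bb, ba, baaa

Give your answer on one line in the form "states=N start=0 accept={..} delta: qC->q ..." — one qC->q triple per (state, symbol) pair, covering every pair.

State merging on the prefix tree: take the shortest (then alphabetical) example prefix whose next move is undefined and point that move at state 0, else 1, else 2, ...; a target is out if some Accept/Reject pair would then sit in one state with the same input left (inseparable). If every existing state is out, open a new one.
a: 0a undefined. 0a->0: ok.
b: 0b undefined. 0b->0: no, abba/bbbaaba meet in 0. Open state 1: 0b->1.
ba: 1a undefined. 1a->0: no, aaa/ba meet in 0. 1a->1: no, baa/ab meet in 1. Open state 2: 1a->2.
bb: 1b undefined. 1b->0: no, abba/bbaabb meet in 0. 1b->1: no, abba/ba meet in 2. 1b->2: no, bbaa/baaa meet in 2 with "aa" left. Open state 3: 1b->3.
baa: 2a undefined. 2a->0: no, aaa/baaa meet in 0. 2a->1: no, baa/ab meet in 1. 2a->2: no, baa/ba meet in 2. 2a->3: no, abba/baaa meet in 3 with "a" left. Open state 4: 2a->4.
bab: 2b undefined. 2b->0: no, babba/ba meet in 2. 2b->1: ok.
bba: 3a undefined. 3a->0: ok.
bbb: 3b undefined. 3b->0: ok.
baaa: 4a undefined. 4a->0: no, abba/baaa meet in 0. 4a->1: ok.
baab: 4b undefined. 4b->0: ok.
All examples now run through 5 states with every (state, symbol) defined. Accept strings end in {0,4}, Reject strings end in {1,2,3}; accept={0,4}.

states=5 start=0 accept={0,4} delta: 0a->0 0b->1 1a->2 1b->3 2a->4 2b->1 3a->0 3b->0 4a->1 4b->0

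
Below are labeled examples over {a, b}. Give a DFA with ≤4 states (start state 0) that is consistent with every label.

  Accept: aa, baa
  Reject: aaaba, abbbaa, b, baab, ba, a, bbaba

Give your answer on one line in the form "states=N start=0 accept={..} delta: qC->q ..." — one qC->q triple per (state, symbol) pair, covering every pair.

Grow the machine one transition at a time. Run the examples from 0; the earliest place one falls off (shortest prefix, ties alphabetical) gets sent to the lowest-numbered state that keeps every Accept/Reject pair distinguishable — a pair clashes when both reach the same state with identical unread suffix — and to a fresh state only if none does.
a: 0a undefined. 0a->0: no, aa/a meet in 0. Open state 1: 0a->1.
b: 0b undefined. 0b->0: ok.
aa: 1a undefined. 1a->0: no, aa/b meet in 0. 1a->1: no, aa/ba meet in 1. Open state 2: 1a->2.
ab: 1b undefined. 1b->0: no, aa/abbbaa meet in 2. 1b->1: no, aa/bbaba meet in 2. 1b->2: ok.
aaa: 2a undefined. 2a->0: ok.
abb: 2b undefined. 2b->0: no, aa/abbbaa meet in 2. 2b->1: ok.
All examples now run through 3 states with every (state, symbol) defined. Accept strings end in {2}, Reject strings end in {0,1}; accept={2}.

states=3 start=0 accept={2} delta: 0a->1 0b->0 1a->2 1b->2 2a->0 2b->1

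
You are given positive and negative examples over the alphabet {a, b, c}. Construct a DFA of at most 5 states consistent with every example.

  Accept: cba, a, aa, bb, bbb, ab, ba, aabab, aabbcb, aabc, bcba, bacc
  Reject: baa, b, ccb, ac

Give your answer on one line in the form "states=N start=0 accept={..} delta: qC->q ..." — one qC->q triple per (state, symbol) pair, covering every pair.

State merging on the prefix tree: take the shortest (then alphabetical) example prefix whose next move is undefined and point that move at state 0, else 1, else 2, ...; a target is out if some Accept/Reject pair would then sit in one state with the same input left (inseparable). If every existing state is out, open a new one.
a: 0a undefined. 0a->0: no, ab/b meet in 0 with "b" left. Open state 1: 0a->1.
b: 0b undefined. 0b->0: no, aa/baa meet in 1 with "a" left. 0b->1: no, a/b meet in 1. Open state 2: 0b->2.
c: 0c undefined. 0c->0: ok.
aa: 1a undefined. 1a->0: ok.
ab: 1b undefined. 1b->0: ok.
ac: 1c undefined. 1c->0: no, aa/ac meet in 0. 1c->1: no, a/ac meet in 1. 1c->2: ok.
ba: 2a undefined. 2a->0: no, a/baa meet in 1. 2a->1: no, aa/baa meet in 0. 2a->2: no, cba/baa meet in 2. Open state 3: 2a->3.
bb: 2b undefined. 2b->0: no, bbb/b meet in 2. 2b->1: ok.
bc: 2c undefined. 2c->0: ok.
baa: 3a undefined. 3a->0: no, aa/baa meet in 0. 3a->1: no, a/baa meet in 1. 3a->2: ok.
bac: 3c undefined. 3c->0: ok.
aabab: 3b undefined. 3b->0: ok.
All examples now run through 4 states with every (state, symbol) defined. Accept strings end in {0,1,3}, Reject strings end in {2}; accept={0,1,3}.

states=4 start=0 accept={0,1,3} delta: 0a->1 0b->2 0c->0 1a->0 1b->0 1c->2 2a->3 2b->1 2c->0 3a->2 3b->0 3c->0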